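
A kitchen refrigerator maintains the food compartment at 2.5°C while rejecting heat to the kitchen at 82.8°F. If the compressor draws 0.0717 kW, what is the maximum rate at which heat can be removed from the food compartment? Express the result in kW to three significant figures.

0.768 kW

In absolute terms T_C = 275.65 K and T_H = 301.37 K, so ΔT = 25.72 K.
COP_Carnot = T_C/ΔT = 275.65/25.72 = 10.72.
Q̇_max = COP_Carnot × Ẇ = 10.72 × 0.07170 kW = 0.7684 kW.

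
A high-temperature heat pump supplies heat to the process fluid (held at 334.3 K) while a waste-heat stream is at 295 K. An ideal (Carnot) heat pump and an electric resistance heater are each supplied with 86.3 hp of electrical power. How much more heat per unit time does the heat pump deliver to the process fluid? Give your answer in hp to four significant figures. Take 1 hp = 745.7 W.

The reservoir spacing is ΔT = 334.3 − 295 = 39.30 K.
COP_Carnot = T_H/ΔT = 334.30/39.30 = 8.506.
The heat pump delivers Q̇_H = COP × Ẇ = 734.1 hp; the resistance heater delivers Ẇ = 86.30 hp.
Extra = (COP − 1)·Ẇ = 647.8 hp.

647.8 hp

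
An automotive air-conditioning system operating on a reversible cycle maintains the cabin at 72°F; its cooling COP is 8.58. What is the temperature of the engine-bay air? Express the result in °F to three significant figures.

134 °F

COP_R = T_C/(T_H − T_C) gives T_H − T_C = T_C/COP.
With T_C = 295.37 K, T_H = 295.37 × (1 + 1/8.58) = 329.80 K.
Converting, 329.80 K = 133.97°F.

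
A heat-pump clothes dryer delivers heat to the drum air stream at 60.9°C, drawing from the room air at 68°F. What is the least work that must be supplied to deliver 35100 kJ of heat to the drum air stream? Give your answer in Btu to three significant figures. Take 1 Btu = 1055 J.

In absolute terms T_C = 293.15 K and T_H = 334.05 K, so ΔT = 40.90 K.
The reversible limit is COP_HP = T_H/ΔT = 8.167, so W_min = Q_H/COP = Q_H·ΔT/T_H.
W_min = 35100 × 40.90/334.05 = 4298 kJ = 4073 Btu.

4070 Btu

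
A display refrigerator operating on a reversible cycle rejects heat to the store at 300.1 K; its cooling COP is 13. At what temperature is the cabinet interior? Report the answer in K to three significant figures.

279 K

For a Carnot refrigerator COP_R = T_C/(T_H − T_C), so T_C = COP·T_H/(1 + COP).
With T_H = 300.10 K, T_C = 13 × 300.10/14.00 = 278.66 K.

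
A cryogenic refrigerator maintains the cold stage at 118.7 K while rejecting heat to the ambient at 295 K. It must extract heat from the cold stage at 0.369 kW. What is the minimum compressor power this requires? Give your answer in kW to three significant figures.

0.548 kW

The reservoir spacing is ΔT = 295 − 118.7 = 176.3 K.
COP_Carnot = T_C/ΔT = 118.70/176.3 = 0.6733.
Ẇ_min = Q̇/COP_Carnot = 0.3690/0.6733 = 0.5481 kW.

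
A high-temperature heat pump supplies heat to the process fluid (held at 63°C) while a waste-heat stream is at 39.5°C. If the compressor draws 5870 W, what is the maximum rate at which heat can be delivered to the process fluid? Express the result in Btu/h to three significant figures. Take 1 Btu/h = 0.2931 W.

In absolute terms T_C = 312.65 K and T_H = 336.15 K, so ΔT = 23.50 K.
COP_Carnot = T_H/ΔT = 336.15/23.50 = 14.30.
Q̇_max = COP_Carnot × Ẇ = 14.30 × 5870 W = 83970 W = 286500 Btu/h.

286000 Btu/h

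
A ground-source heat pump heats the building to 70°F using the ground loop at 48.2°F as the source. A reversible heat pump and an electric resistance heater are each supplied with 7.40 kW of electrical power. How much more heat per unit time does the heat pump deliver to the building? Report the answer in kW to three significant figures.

In absolute terms T_C = 282.15 K and T_H = 294.26 K, so ΔT = 12.11 K.
COP_Carnot = T_H/ΔT = 294.26/12.11 = 24.30.
The heat pump delivers Q̇_H = COP × Ẇ = 179.8 kW; the resistance heater delivers Ẇ = 7.400 kW.
Extra = (COP − 1)·Ẇ = 172.4 kW.

172 kW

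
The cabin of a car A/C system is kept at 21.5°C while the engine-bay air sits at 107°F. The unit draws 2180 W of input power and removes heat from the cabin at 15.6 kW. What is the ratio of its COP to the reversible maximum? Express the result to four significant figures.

0.4898

Converting, Q̇_C = 15.60 kW = 15600 W, so COP_actual = Q̇_C/Ẇ = 15600/2180 = 7.156.
In absolute terms T_C = 294.65 K and T_H = 314.82 K, so ΔT = 20.17 K.
COP_Carnot = T_C/ΔT = 294.65/20.17 = 14.61.
η_II = COP_actual/COP_Carnot = 7.156/14.61 = 0.4898.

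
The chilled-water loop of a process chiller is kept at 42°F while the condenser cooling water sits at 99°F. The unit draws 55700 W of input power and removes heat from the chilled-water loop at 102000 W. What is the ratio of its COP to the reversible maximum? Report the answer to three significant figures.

COP_actual = Q̇_C/Ẇ = 102000/55700 = 1.831.
In absolute terms T_C = 278.71 K and T_H = 310.37 K, so ΔT = 31.67 K.
COP_Carnot = T_C/ΔT = 278.71/31.67 = 8.801.
η_II = COP_actual/COP_Carnot = 1.831/8.801 = 0.2081.

0.208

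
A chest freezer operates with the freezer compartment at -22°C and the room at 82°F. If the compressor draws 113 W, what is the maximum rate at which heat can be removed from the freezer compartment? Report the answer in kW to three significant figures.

0.570 kW

In absolute terms T_C = 251.15 K and T_H = 300.93 K, so ΔT = 49.78 K.
COP_Carnot = T_C/ΔT = 251.15/49.78 = 5.045.
Q̇_max = COP_Carnot × Ẇ = 5.045 × 113.0 W = 570.1 W = 0.5701 kW.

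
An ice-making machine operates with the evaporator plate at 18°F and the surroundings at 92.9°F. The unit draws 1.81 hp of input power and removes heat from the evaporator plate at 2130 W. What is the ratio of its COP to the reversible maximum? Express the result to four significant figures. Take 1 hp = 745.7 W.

Converting, Q̇_C = 2130 W = 2.856 hp, so COP_actual = Q̇_C/Ẇ = 2.856/1.810 = 1.578.
In absolute terms T_C = 265.37 K and T_H = 306.98 K, so ΔT = 41.61 K.
COP_Carnot = T_C/ΔT = 265.37/41.61 = 6.377.
η_II = COP_actual/COP_Carnot = 1.578/6.377 = 0.2475.

0.2475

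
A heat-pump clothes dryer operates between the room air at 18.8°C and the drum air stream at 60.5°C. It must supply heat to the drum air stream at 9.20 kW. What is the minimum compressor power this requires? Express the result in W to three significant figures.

In absolute terms T_C = 291.95 K and T_H = 333.65 K, so ΔT = 41.70 K.
COP_Carnot = T_H/ΔT = 333.65/41.70 = 8.001.
Ẇ_min = Q̇/COP_Carnot = 9.200/8.001 = 1.150 kW = 1150 W.

1150 W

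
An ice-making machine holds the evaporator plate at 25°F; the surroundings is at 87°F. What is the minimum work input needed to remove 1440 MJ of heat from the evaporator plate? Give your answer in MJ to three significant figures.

In absolute terms T_C = 269.26 K and T_H = 303.71 K, so ΔT = 34.44 K.
The reversible limit is COP_R = T_C/ΔT = 7.817, so W_min = Q_C/COP = Q_C·ΔT/T_C.
W_min = 1440 × 34.44/269.26 = 184.2 MJ.

184 MJ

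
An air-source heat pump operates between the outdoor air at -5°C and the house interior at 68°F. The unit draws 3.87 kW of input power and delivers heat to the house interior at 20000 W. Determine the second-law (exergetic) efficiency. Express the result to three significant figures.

Converting, Q̇_H = 20000 W = 20.00 kW, so COP_actual = Q̇_H/Ẇ = 20.00/3.870 = 5.168.
In absolute terms T_C = 268.15 K and T_H = 293.15 K, so ΔT = 25.00 K.
COP_Carnot = T_H/ΔT = 293.15/25.00 = 11.73.
η_II = COP_actual/COP_Carnot = 5.168/11.73 = 0.4407.

0.441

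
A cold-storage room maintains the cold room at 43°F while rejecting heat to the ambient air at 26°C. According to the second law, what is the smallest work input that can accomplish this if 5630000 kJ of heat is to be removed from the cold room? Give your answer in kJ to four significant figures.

401000 kJ

In absolute terms T_C = 279.26 K and T_H = 299.15 K, so ΔT = 19.89 K.
The reversible limit is COP_R = T_C/ΔT = 14.04, so W_min = Q_C/COP = Q_C·ΔT/T_C.
W_min = 5630000 × 19.89/279.26 = 401000 kJ.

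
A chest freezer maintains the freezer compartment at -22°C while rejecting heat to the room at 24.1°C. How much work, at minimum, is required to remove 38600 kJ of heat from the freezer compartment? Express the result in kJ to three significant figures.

In absolute terms T_C = 251.15 K and T_H = 297.25 K, so ΔT = 46.10 K.
The reversible limit is COP_R = T_C/ΔT = 5.448, so W_min = Q_C/COP = Q_C·ΔT/T_C.
W_min = 38600 × 46.10/251.15 = 7085 kJ.

7090 kJ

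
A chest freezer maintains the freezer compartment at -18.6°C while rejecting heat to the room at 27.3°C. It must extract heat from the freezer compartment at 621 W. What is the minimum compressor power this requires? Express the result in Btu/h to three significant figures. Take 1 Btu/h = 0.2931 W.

382 Btu/h

In absolute terms T_C = 254.55 K and T_H = 300.45 K, so ΔT = 45.90 K.
COP_Carnot = T_C/ΔT = 254.55/45.90 = 5.546.
Ẇ_min = Q̇/COP_Carnot = 621.0/5.546 = 112.0 W = 382.0 Btu/h.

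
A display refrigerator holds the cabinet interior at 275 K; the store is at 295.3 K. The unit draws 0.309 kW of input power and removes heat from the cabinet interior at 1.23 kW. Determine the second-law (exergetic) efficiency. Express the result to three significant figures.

0.294

COP_actual = Q̇_C/Ẇ = 1.230/0.3090 = 3.981.
The reservoir spacing is ΔT = 295.3 − 275 = 20.30 K.
COP_Carnot = T_C/ΔT = 275.00/20.30 = 13.55.
η_II = COP_actual/COP_Carnot = 3.981/13.55 = 0.2938.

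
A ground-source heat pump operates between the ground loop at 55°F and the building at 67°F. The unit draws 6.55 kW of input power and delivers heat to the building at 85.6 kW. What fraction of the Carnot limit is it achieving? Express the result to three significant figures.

COP_actual = Q̇_H/Ẇ = 85.60/6.550 = 13.07.
In absolute terms T_C = 285.93 K and T_H = 292.59 K, so ΔT = 6.667 K.
COP_Carnot = T_H/ΔT = 292.59/6.667 = 43.89.
η_II = COP_actual/COP_Carnot = 13.07/43.89 = 0.2978.

0.298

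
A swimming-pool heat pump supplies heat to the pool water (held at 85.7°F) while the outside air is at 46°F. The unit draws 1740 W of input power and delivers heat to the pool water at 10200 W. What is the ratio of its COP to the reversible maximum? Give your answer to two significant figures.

0.43

COP_actual = Q̇_H/Ẇ = 10200/1740 = 5.862.
In absolute terms T_C = 280.93 K and T_H = 302.98 K, so ΔT = 22.06 K.
COP_Carnot = T_H/ΔT = 302.98/22.06 = 13.74.
η_II = COP_actual/COP_Carnot = 5.862/13.74 = 0.4267.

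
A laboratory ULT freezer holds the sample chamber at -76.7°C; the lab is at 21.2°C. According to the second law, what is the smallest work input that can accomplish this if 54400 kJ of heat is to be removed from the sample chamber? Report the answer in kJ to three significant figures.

27100 kJ

In absolute terms T_C = 196.45 K and T_H = 294.35 K, so ΔT = 97.90 K.
The reversible limit is COP_R = T_C/ΔT = 2.007, so W_min = Q_C/COP = Q_C·ΔT/T_C.
W_min = 54400 × 97.90/196.45 = 27110 kJ.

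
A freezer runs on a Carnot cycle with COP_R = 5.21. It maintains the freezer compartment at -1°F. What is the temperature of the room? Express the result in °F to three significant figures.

87.0 °F

COP_R = T_C/(T_H − T_C) gives T_H − T_C = T_C/COP.
With T_C = 254.82 K, T_H = 254.82 × (1 + 1/5.21) = 303.73 K.
Converting, 303.73 K = 87.04°F.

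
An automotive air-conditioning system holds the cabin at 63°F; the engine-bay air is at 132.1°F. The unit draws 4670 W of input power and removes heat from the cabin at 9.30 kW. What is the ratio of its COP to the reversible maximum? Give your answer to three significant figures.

Converting, Q̇_C = 9.300 kW = 9300 W, so COP_actual = Q̇_C/Ẇ = 9300/4670 = 1.991.
In absolute terms T_C = 290.37 K and T_H = 328.76 K, so ΔT = 38.39 K.
COP_Carnot = T_C/ΔT = 290.37/38.39 = 7.564.
η_II = COP_actual/COP_Carnot = 1.991/7.564 = 0.2633.

0.263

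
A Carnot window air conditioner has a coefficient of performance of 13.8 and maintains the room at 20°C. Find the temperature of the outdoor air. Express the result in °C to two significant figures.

COP_R = T_C/(T_H − T_C) gives T_H − T_C = T_C/COP.
With T_C = 293.15 K, T_H = 293.15 × (1 + 1/13.8) = 314.39 K.
Converting, 314.39 K = 41.24°C.

41 °C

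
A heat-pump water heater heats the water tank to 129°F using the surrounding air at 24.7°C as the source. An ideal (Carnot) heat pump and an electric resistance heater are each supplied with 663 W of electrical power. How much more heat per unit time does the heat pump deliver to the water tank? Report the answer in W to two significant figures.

6800 W

In absolute terms T_C = 297.85 K and T_H = 327.04 K, so ΔT = 29.19 K.
COP_Carnot = T_H/ΔT = 327.04/29.19 = 11.20.
The heat pump delivers Q̇_H = COP × Ẇ = 7428 W; the resistance heater delivers Ẇ = 663.0 W.
Extra = (COP − 1)·Ẇ = 6765 W.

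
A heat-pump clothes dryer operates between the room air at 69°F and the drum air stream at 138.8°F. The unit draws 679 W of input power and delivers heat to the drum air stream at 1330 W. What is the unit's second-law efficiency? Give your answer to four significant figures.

COP_actual = Q̇_H/Ẇ = 1330/679.0 = 1.959.
In absolute terms T_C = 293.71 K and T_H = 332.48 K, so ΔT = 38.78 K.
COP_Carnot = T_H/ΔT = 332.48/38.78 = 8.574.
η_II = COP_actual/COP_Carnot = 1.959/8.574 = 0.2285.

0.2285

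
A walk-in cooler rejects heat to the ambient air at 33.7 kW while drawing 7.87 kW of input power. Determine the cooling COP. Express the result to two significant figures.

3.3

The first law gives Q̇_H = Q̇_C + Ẇ, so the three rates are Q̇_C = 25.83, Q̇_H = 33.70, Ẇ = 7.870 kW.
COP_R = Q̇_C/Ẇ = 25.83/7.870 = 3.282.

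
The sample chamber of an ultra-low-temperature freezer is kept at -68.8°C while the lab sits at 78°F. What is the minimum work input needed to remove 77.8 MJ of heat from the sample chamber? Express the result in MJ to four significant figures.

In absolute terms T_C = 204.35 K and T_H = 298.71 K, so ΔT = 94.36 K.
The reversible limit is COP_R = T_C/ΔT = 2.166, so W_min = Q_C/COP = Q_C·ΔT/T_C.
W_min = 77.80 × 94.36/204.35 = 35.92 MJ.

35.92 MJ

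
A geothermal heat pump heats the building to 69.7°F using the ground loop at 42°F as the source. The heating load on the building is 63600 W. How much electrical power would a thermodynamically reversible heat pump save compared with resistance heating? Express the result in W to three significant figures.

In absolute terms T_C = 278.71 K and T_H = 294.09 K, so ΔT = 15.39 K.
COP_Carnot = T_H/ΔT = 294.09/15.39 = 19.11.
Resistance heating needs Ẇ_res = Q̇_H = 63600 W; the reversible heat pump needs only Ẇ_hp = Q̇_H/COP = 3328 W.
Saving = 63600 − 3328 = 60270 W.

60300 W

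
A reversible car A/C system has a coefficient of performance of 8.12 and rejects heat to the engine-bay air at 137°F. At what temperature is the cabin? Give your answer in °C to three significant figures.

22.0 °C

For a Carnot refrigerator COP_R = T_C/(T_H − T_C), so T_C = COP·T_H/(1 + COP).
With T_H = 331.48 K, T_C = 8.12 × 331.48/9.120 = 295.14 K.
Converting, 295.14 K = 21.99°C.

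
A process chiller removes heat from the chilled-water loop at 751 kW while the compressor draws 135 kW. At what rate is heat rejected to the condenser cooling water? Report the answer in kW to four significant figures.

886.0 kW

For a cyclic device the first law requires Q̇_H = Q̇_C + Ẇ.
Q̇_H = Q̇_C + Ẇ = 886.0 kW.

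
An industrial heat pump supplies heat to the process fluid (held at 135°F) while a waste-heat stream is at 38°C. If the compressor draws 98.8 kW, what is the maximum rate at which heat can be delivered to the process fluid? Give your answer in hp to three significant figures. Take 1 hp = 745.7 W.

In absolute terms T_C = 311.15 K and T_H = 330.37 K, so ΔT = 19.22 K.
COP_Carnot = T_H/ΔT = 330.37/19.22 = 17.19.
Q̇_max = COP_Carnot × Ẇ = 17.19 × 98.80 kW = 1698 kW = 2277 hp.

2280 hp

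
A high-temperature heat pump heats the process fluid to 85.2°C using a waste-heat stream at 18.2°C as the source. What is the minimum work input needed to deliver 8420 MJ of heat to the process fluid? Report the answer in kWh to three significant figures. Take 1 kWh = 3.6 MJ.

437 kWh

In absolute terms T_C = 291.35 K and T_H = 358.35 K, so ΔT = 67.00 K.
The reversible limit is COP_HP = T_H/ΔT = 5.349, so W_min = Q_H/COP = Q_H·ΔT/T_H.
W_min = 8420 × 67.00/358.35 = 1574 MJ = 437.3 kWh.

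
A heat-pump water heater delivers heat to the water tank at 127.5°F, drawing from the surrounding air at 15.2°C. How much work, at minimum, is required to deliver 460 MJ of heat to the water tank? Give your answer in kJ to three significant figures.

In absolute terms T_C = 288.35 K and T_H = 326.21 K, so ΔT = 37.86 K.
The reversible limit is COP_HP = T_H/ΔT = 8.617, so W_min = Q_H/COP = Q_H·ΔT/T_H.
W_min = 460.0 × 37.86/326.21 = 53.38 MJ = 53380 kJ.

53400 kJ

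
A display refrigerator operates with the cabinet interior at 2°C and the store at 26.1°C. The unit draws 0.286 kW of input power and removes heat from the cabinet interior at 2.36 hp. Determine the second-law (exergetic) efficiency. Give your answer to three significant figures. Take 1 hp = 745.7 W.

0.539

Converting, Q̇_C = 2.360 hp = 1.760 kW, so COP_actual = Q̇_C/Ẇ = 1.760/0.2860 = 6.153.
In absolute terms T_C = 275.15 K and T_H = 299.25 K, so ΔT = 24.10 K.
COP_Carnot = T_C/ΔT = 275.15/24.10 = 11.42.
η_II = COP_actual/COP_Carnot = 6.153/11.42 = 0.5390.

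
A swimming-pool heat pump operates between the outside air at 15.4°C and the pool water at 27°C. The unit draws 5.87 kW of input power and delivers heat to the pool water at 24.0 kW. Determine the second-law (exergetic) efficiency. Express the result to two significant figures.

0.16

COP_actual = Q̇_H/Ẇ = 24.00/5.870 = 4.089.
In absolute terms T_C = 288.55 K and T_H = 300.15 K, so ΔT = 11.60 K.
COP_Carnot = T_H/ΔT = 300.15/11.60 = 25.88.
η_II = COP_actual/COP_Carnot = 4.089/25.88 = 0.1580.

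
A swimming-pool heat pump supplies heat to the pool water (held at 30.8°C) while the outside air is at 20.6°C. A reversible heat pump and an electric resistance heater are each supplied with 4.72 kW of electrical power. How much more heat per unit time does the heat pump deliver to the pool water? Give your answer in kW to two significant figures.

140 kW

In absolute terms T_C = 293.75 K and T_H = 303.95 K, so ΔT = 10.20 K.
COP_Carnot = T_H/ΔT = 303.95/10.20 = 29.80.
The heat pump delivers Q̇_H = COP × Ẇ = 140.7 kW; the resistance heater delivers Ẇ = 4.720 kW.
Extra = (COP − 1)·Ẇ = 135.9 kW.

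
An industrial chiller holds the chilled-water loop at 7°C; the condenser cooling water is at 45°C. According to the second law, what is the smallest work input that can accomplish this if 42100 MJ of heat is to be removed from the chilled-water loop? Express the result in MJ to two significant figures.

5700 MJ

In absolute terms T_C = 280.15 K and T_H = 318.15 K, so ΔT = 38.00 K.
The reversible limit is COP_R = T_C/ΔT = 7.372, so W_min = Q_C/COP = Q_C·ΔT/T_C.
W_min = 42100 × 38.00/280.15 = 5711 MJ.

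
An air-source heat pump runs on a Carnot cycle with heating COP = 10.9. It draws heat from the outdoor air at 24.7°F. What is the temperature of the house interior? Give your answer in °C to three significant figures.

23.1 °C

COP_HP = T_H/(T_H − T_C) rearranges to T_H = COP·T_C/(COP − 1).
With T_C = 269.09 K, T_H = 10.9 × 269.09/9.900 = 296.28 K.
Converting, 296.28 K = 23.13°C.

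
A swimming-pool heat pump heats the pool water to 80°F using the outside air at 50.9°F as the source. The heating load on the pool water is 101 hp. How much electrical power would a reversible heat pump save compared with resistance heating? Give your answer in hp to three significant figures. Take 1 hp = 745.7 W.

In absolute terms T_C = 283.65 K and T_H = 299.82 K, so ΔT = 16.17 K.
COP_Carnot = T_H/ΔT = 299.82/16.17 = 18.55.
Resistance heating needs Ẇ_res = Q̇_H = 101.0 hp; the reversible heat pump needs only Ẇ_hp = Q̇_H/COP = 5.446 hp.
Saving = 101.0 − 5.446 = 95.55 hp.

95.6 hp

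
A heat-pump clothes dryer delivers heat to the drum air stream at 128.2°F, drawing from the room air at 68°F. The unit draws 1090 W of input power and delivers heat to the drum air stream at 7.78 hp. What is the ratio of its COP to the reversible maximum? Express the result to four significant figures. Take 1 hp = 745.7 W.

Converting, Q̇_H = 7.780 hp = 5802 W, so COP_actual = Q̇_H/Ẇ = 5802/1090 = 5.323.
In absolute terms T_C = 293.15 K and T_H = 326.59 K, so ΔT = 33.44 K.
COP_Carnot = T_H/ΔT = 326.59/33.44 = 9.765.
η_II = COP_actual/COP_Carnot = 5.323/9.765 = 0.5450.

0.5450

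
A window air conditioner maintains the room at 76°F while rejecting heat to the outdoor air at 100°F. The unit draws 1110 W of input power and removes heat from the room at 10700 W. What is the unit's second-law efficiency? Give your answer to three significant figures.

0.432

COP_actual = Q̇_C/Ẇ = 10700/1110 = 9.640.
In absolute terms T_C = 297.59 K and T_H = 310.93 K, so ΔT = 13.33 K.
COP_Carnot = T_C/ΔT = 297.59/13.33 = 22.32.
η_II = COP_actual/COP_Carnot = 9.640/22.32 = 0.4319.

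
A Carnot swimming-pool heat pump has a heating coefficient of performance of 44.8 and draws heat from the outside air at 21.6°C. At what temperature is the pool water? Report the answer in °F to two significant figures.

COP_HP = T_H/(T_H − T_C) rearranges to T_H = COP·T_C/(COP − 1).
With T_C = 294.75 K, T_H = 44.8 × 294.75/43.80 = 301.48 K.
Converting, 301.48 K = 82.99°F.

83 °F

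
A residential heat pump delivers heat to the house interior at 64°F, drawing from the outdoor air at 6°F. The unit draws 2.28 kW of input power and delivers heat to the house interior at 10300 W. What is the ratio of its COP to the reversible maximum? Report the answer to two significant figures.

0.50

Converting, Q̇_H = 10300 W = 10.30 kW, so COP_actual = Q̇_H/Ẇ = 10.30/2.280 = 4.518.
In absolute terms T_C = 258.71 K and T_H = 290.93 K, so ΔT = 32.22 K.
COP_Carnot = T_H/ΔT = 290.93/32.22 = 9.029.
η_II = COP_actual/COP_Carnot = 4.518/9.029 = 0.5003.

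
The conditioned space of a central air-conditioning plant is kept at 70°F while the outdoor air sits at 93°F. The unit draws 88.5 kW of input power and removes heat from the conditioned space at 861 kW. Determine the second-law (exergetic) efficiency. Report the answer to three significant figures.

0.422

COP_actual = Q̇_C/Ẇ = 861.0/88.50 = 9.729.
In absolute terms T_C = 294.26 K and T_H = 307.04 K, so ΔT = 12.78 K.
COP_Carnot = T_C/ΔT = 294.26/12.78 = 23.03.
η_II = COP_actual/COP_Carnot = 9.729/23.03 = 0.4225.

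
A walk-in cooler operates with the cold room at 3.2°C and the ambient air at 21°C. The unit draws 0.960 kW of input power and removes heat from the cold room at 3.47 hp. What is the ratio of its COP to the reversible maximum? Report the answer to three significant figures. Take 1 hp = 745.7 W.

Converting, Q̇_C = 3.470 hp = 2.588 kW, so COP_actual = Q̇_C/Ẇ = 2.588/0.9600 = 2.695.
In absolute terms T_C = 276.35 K and T_H = 294.15 K, so ΔT = 17.80 K.
COP_Carnot = T_C/ΔT = 276.35/17.80 = 15.53.
η_II = COP_actual/COP_Carnot = 2.695/15.53 = 0.1736.

0.174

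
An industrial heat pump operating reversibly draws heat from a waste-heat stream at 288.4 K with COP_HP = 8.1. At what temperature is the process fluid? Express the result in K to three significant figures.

COP_HP = T_H/(T_H − T_C) rearranges to T_H = COP·T_C/(COP − 1).
With T_C = 288.40 K, T_H = 8.1 × 288.40/7.100 = 329.02 K.

329 K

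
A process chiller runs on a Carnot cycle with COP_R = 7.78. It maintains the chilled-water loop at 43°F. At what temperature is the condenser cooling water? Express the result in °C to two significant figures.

42 °C

COP_R = T_C/(T_H − T_C) gives T_H − T_C = T_C/COP.
With T_C = 279.26 K, T_H = 279.26 × (1 + 1/7.78) = 315.16 K.
Converting, 315.16 K = 42.01°C.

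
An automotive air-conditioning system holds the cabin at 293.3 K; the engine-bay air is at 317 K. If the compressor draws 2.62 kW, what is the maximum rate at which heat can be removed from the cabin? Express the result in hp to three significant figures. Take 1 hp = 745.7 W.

43.5 hp

The reservoir spacing is ΔT = 317 − 293.3 = 23.70 K.
COP_Carnot = T_C/ΔT = 293.30/23.70 = 12.38.
Q̇_max = COP_Carnot × Ẇ = 12.38 × 2.620 kW = 32.42 kW = 43.48 hp.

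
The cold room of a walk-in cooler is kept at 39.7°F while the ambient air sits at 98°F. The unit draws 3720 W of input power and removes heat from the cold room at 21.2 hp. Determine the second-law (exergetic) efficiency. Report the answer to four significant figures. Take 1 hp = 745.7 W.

0.4961

Converting, Q̇_C = 21.20 hp = 15810 W, so COP_actual = Q̇_C/Ẇ = 15810/3720 = 4.250.
In absolute terms T_C = 277.43 K and T_H = 309.82 K, so ΔT = 32.39 K.
COP_Carnot = T_C/ΔT = 277.43/32.39 = 8.566.
η_II = COP_actual/COP_Carnot = 4.250/8.566 = 0.4961.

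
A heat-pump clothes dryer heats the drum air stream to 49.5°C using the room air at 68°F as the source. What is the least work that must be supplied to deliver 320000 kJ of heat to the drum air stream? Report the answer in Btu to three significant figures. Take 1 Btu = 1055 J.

27700 Btu

In absolute terms T_C = 293.15 K and T_H = 322.65 K, so ΔT = 29.50 K.
The reversible limit is COP_HP = T_H/ΔT = 10.94, so W_min = Q_H/COP = Q_H·ΔT/T_H.
W_min = 320000 × 29.50/322.65 = 29260 kJ = 27730 Btu.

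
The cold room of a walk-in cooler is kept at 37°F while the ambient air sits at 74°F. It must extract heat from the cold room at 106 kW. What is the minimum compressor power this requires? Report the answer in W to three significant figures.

In absolute terms T_C = 275.93 K and T_H = 296.48 K, so ΔT = 20.56 K.
COP_Carnot = T_C/ΔT = 275.93/20.56 = 13.42.
Ẇ_min = Q̇/COP_Carnot = 106.0/13.42 = 7.897 kW = 7897 W.

7900 W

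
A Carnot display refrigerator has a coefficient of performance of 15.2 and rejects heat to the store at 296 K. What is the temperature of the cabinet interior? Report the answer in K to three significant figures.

278 K

For a Carnot refrigerator COP_R = T_C/(T_H − T_C), so T_C = COP·T_H/(1 + COP).
With T_H = 296.00 K, T_C = 15.2 × 296.00/16.20 = 277.73 K.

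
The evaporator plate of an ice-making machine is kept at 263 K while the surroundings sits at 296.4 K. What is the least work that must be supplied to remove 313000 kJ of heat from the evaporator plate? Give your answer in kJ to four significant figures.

The reservoir spacing is ΔT = 296.4 − 263 = 33.40 K.
The reversible limit is COP_R = T_C/ΔT = 7.874, so W_min = Q_C/COP = Q_C·ΔT/T_C.
W_min = 313000 × 33.40/263.00 = 39750 kJ.

39750 kJ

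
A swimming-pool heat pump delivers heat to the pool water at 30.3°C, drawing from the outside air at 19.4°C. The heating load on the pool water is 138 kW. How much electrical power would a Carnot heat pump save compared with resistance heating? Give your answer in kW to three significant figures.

In absolute terms T_C = 292.55 K and T_H = 303.45 K, so ΔT = 10.90 K.
COP_Carnot = T_H/ΔT = 303.45/10.90 = 27.84.
Resistance heating needs Ẇ_res = Q̇_H = 138.0 kW; the reversible heat pump needs only Ẇ_hp = Q̇_H/COP = 4.957 kW.
Saving = 138.0 − 4.957 = 133.0 kW.

133 kW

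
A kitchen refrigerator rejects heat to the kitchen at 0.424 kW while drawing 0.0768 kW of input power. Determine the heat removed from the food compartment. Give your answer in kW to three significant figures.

0.347 kW

For a cyclic device the first law requires Q̇_H = Q̇_C + Ẇ.
Q̇_C = Q̇_H − Ẇ = 0.3472 kW.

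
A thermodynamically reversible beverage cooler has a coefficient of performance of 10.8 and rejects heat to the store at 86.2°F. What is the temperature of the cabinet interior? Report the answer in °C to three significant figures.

For a Carnot refrigerator COP_R = T_C/(T_H − T_C), so T_C = COP·T_H/(1 + COP).
With T_H = 303.26 K, T_C = 10.8 × 303.26/11.80 = 277.56 K.
Converting, 277.56 K = 4.41°C.

4.41 °C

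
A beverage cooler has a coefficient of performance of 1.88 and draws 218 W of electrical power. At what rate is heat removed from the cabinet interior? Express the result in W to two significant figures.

410 W

Q̇_C = COP × Ẇ = 1.88 × 218.0 = 409.8 W.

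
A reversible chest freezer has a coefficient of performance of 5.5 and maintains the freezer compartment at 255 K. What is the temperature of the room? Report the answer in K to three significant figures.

301 K

COP_R = T_C/(T_H − T_C) gives T_H − T_C = T_C/COP.
With T_C = 255.00 K, T_H = 255.00 × (1 + 1/5.5) = 301.36 K.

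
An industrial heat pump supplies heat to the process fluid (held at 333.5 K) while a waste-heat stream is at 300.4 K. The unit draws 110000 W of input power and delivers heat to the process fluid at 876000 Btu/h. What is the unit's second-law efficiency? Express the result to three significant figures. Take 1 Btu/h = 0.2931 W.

Converting, Q̇_H = 876000 Btu/h = 256800 W, so COP_actual = Q̇_H/Ẇ = 256800/110000 = 2.334.
The reservoir spacing is ΔT = 333.5 − 300.4 = 33.10 K.
COP_Carnot = T_H/ΔT = 333.50/33.10 = 10.08.
η_II = COP_actual/COP_Carnot = 2.334/10.08 = 0.2317.

0.232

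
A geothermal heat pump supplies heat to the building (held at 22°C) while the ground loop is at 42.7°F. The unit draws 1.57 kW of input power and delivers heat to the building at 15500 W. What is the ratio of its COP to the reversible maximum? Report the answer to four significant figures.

0.5370

Converting, Q̇_H = 15500 W = 15.50 kW, so COP_actual = Q̇_H/Ẇ = 15.50/1.570 = 9.873.
In absolute terms T_C = 279.09 K and T_H = 295.15 K, so ΔT = 16.06 K.
COP_Carnot = T_H/ΔT = 295.15/16.06 = 18.38.
η_II = COP_actual/COP_Carnot = 9.873/18.38 = 0.5370.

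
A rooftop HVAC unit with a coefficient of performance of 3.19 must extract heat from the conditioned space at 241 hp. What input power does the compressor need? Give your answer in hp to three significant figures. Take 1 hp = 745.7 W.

Ẇ = Q̇_C/COP = 241.0/3.19 = 75.55 hp.

75.5 hp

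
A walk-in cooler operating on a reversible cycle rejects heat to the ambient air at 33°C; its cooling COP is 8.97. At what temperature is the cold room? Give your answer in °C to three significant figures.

For a Carnot refrigerator COP_R = T_C/(T_H − T_C), so T_C = COP·T_H/(1 + COP).
With T_H = 306.15 K, T_C = 8.97 × 306.15/9.970 = 275.44 K.
Converting, 275.44 K = 2.29°C.

2.29 °C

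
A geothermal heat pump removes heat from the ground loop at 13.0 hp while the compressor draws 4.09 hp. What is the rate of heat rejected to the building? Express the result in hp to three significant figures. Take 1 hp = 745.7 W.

For a cyclic device the first law requires Q̇_H = Q̇_C + Ẇ.
Q̇_H = Q̇_C + Ẇ = 17.09 hp.

17.1 hp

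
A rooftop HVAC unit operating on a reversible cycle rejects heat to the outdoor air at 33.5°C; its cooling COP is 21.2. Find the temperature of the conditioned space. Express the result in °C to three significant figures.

19.7 °C

For a Carnot refrigerator COP_R = T_C/(T_H − T_C), so T_C = COP·T_H/(1 + COP).
With T_H = 306.65 K, T_C = 21.2 × 306.65/22.20 = 292.84 K.
Converting, 292.84 K = 19.69°C.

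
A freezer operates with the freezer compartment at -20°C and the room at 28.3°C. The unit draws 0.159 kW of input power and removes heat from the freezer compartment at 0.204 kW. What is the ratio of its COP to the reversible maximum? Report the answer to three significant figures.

0.245

COP_actual = Q̇_C/Ẇ = 0.2040/0.1590 = 1.283.
In absolute terms T_C = 253.15 K and T_H = 301.45 K, so ΔT = 48.30 K.
COP_Carnot = T_C/ΔT = 253.15/48.30 = 5.241.
η_II = COP_actual/COP_Carnot = 1.283/5.241 = 0.2448.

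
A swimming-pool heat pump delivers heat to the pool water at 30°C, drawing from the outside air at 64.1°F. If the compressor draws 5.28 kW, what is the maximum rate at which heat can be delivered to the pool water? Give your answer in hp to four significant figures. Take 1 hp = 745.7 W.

In absolute terms T_C = 290.98 K and T_H = 303.15 K, so ΔT = 12.17 K.
COP_Carnot = T_H/ΔT = 303.15/12.17 = 24.92.
Q̇_max = COP_Carnot × Ẇ = 24.92 × 5.280 kW = 131.6 kW = 176.4 hp.

176.4 hp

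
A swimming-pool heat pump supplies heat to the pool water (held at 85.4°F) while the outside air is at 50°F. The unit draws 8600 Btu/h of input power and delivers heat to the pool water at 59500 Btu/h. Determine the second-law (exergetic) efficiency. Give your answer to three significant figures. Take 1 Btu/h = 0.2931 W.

0.449

COP_actual = Q̇_H/Ẇ = 59500/8600 = 6.919.
In absolute terms T_C = 283.15 K and T_H = 302.82 K, so ΔT = 19.67 K.
COP_Carnot = T_H/ΔT = 302.82/19.67 = 15.40.
η_II = COP_actual/COP_Carnot = 6.919/15.40 = 0.4493.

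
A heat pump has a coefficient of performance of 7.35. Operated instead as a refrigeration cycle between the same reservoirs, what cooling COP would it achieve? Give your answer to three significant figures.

6.35

Since Q_H = Q_C + W for any cycle, COP_R = Q_C/W = Q_H/W − 1.
COP_R = 7.35 − 1 = 6.35.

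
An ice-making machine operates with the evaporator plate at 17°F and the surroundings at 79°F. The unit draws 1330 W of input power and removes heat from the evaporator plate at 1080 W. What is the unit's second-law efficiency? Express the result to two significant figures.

COP_actual = Q̇_C/Ẇ = 1080/1330 = 0.8120.
In absolute terms T_C = 264.82 K and T_H = 299.26 K, so ΔT = 34.44 K.
COP_Carnot = T_C/ΔT = 264.82/34.44 = 7.688.
η_II = COP_actual/COP_Carnot = 0.8120/7.688 = 0.1056.

0.11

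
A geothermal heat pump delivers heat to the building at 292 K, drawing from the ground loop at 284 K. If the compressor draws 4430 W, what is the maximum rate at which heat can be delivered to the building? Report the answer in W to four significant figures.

161700 W

The reservoir spacing is ΔT = 292 − 284 = 8.000 K.
COP_Carnot = T_H/ΔT = 292.00/8.000 = 36.50.
Q̇_max = COP_Carnot × Ẇ = 36.50 × 4430 W = 161700 W.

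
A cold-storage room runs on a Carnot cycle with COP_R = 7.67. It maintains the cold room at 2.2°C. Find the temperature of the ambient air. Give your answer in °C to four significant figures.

COP_R = T_C/(T_H − T_C) gives T_H − T_C = T_C/COP.
With T_C = 275.35 K, T_H = 275.35 × (1 + 1/7.67) = 311.25 K.
Converting, 311.25 K = 38.10°C.

38.10 °C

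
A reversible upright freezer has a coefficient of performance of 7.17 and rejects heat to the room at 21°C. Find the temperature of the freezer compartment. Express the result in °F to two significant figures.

For a Carnot refrigerator COP_R = T_C/(T_H − T_C), so T_C = COP·T_H/(1 + COP).
With T_H = 294.15 K, T_C = 7.17 × 294.15/8.170 = 258.15 K.
Converting, 258.15 K = 4.99°F.

5.0 °F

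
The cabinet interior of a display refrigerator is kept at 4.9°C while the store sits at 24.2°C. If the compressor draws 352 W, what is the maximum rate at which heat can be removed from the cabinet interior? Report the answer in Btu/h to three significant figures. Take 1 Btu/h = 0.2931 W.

17300 Btu/h

In absolute terms T_C = 278.05 K and T_H = 297.35 K, so ΔT = 19.30 K.
COP_Carnot = T_C/ΔT = 278.05/19.30 = 14.41.
Q̇_max = COP_Carnot × Ẇ = 14.41 × 352.0 W = 5071 W = 17300 Btu/h.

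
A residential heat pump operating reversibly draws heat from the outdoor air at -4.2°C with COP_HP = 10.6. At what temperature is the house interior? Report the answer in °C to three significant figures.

COP_HP = T_H/(T_H − T_C) rearranges to T_H = COP·T_C/(COP − 1).
With T_C = 268.95 K, T_H = 10.6 × 268.95/9.600 = 296.97 K.
Converting, 296.97 K = 23.82°C.

23.8 °C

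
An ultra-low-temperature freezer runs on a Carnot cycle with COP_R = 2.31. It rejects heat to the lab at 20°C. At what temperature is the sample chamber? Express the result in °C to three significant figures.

-68.6 °C

For a Carnot refrigerator COP_R = T_C/(T_H − T_C), so T_C = COP·T_H/(1 + COP).
With T_H = 293.15 K, T_C = 2.31 × 293.15/3.310 = 204.59 K.
Converting, 204.59 K = -68.56°C.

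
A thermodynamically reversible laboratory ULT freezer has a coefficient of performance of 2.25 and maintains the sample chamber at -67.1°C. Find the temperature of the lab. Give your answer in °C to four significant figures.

COP_R = T_C/(T_H − T_C) gives T_H − T_C = T_C/COP.
With T_C = 206.05 K, T_H = 206.05 × (1 + 1/2.25) = 297.63 K.
Converting, 297.63 K = 24.48°C.

24.48 °C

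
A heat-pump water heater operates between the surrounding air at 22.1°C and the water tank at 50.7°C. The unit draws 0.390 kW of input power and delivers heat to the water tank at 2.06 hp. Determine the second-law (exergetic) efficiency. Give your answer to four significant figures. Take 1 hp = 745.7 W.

Converting, Q̇_H = 2.060 hp = 1.536 kW, so COP_actual = Q̇_H/Ẇ = 1.536/0.3900 = 3.939.
In absolute terms T_C = 295.25 K and T_H = 323.85 K, so ΔT = 28.60 K.
COP_Carnot = T_H/ΔT = 323.85/28.60 = 11.32.
η_II = COP_actual/COP_Carnot = 3.939/11.32 = 0.3478.

0.3478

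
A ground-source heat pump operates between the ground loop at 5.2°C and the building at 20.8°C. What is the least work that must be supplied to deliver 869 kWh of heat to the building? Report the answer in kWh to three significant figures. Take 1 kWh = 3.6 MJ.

In absolute terms T_C = 278.35 K and T_H = 293.95 K, so ΔT = 15.60 K.
The reversible limit is COP_HP = T_H/ΔT = 18.84, so W_min = Q_H/COP = Q_H·ΔT/T_H.
W_min = 869.0 × 15.60/293.95 = 46.12 kWh.

46.1 kWh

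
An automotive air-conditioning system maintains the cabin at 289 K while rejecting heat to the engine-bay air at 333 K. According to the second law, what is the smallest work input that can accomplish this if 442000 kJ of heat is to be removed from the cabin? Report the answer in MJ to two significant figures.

The reservoir spacing is ΔT = 333 − 289 = 44.00 K.
The reversible limit is COP_R = T_C/ΔT = 6.568, so W_min = Q_C/COP = Q_C·ΔT/T_C.
W_min = 442000 × 44.00/289.00 = 67290 kJ = 67.29 MJ.

67 MJ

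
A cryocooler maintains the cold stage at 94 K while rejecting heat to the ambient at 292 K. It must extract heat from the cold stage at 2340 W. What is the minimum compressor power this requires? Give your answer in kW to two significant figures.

4.9 kW

The reservoir spacing is ΔT = 292 − 94 = 198.0 K.
COP_Carnot = T_C/ΔT = 94.00/198.0 = 0.4747.
Ẇ_min = Q̇/COP_Carnot = 2340/0.4747 = 4929 W = 4.929 kW.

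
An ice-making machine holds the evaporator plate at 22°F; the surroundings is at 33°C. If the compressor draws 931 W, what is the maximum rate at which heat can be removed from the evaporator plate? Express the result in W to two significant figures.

6500 W

In absolute terms T_C = 267.59 K and T_H = 306.15 K, so ΔT = 38.56 K.
COP_Carnot = T_C/ΔT = 267.59/38.56 = 6.940.
Q̇_max = COP_Carnot × Ẇ = 6.940 × 931.0 W = 6462 W.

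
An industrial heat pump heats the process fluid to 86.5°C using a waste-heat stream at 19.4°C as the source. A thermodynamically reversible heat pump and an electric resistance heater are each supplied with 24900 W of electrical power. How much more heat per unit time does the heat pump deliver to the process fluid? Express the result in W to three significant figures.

In absolute terms T_C = 292.55 K and T_H = 359.65 K, so ΔT = 67.10 K.
COP_Carnot = T_H/ΔT = 359.65/67.10 = 5.360.
The heat pump delivers Q̇_H = COP × Ẇ = 133500 W; the resistance heater delivers Ẇ = 24900 W.
Extra = (COP − 1)·Ẇ = 108600 W.

109000 W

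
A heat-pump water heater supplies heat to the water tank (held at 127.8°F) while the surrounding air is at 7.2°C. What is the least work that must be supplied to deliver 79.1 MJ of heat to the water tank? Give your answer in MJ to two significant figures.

In absolute terms T_C = 280.35 K and T_H = 326.37 K, so ΔT = 46.02 K.
The reversible limit is COP_HP = T_H/ΔT = 7.092, so W_min = Q_H/COP = Q_H·ΔT/T_H.
W_min = 79.10 × 46.02/326.37 = 11.15 MJ.

11 MJ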